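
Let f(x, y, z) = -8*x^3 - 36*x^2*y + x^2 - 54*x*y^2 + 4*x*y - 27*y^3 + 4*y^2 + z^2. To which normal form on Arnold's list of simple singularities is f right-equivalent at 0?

The Hessian of f at 0 has rank 2. Corank 1: A-series; mu = 2 gives A_2.

A_{2}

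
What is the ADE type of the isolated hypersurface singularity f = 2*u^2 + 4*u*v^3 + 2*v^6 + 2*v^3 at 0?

A_2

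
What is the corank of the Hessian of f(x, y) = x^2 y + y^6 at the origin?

Hessian at 0 has rank 0.

2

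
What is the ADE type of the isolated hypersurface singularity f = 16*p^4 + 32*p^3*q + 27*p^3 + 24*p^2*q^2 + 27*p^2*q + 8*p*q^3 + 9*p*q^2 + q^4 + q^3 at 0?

The Hessian of f at 0 is [[0, 0], [0, 0]] with rank 0, so corank 2. A Groebner basis of the Jacobian ideal J(f) in C{p,q} is {q^4, p*q^2 + 7*q^3/18, p^2 + 2*p*q/3 + q^2/9}; counting standard monomials gives mu = 6. Corank 2; j^3 = (3*p + q)^3 is a perfect cube, so E-series; the 4-jet and mu = 6 give E_6.

E_6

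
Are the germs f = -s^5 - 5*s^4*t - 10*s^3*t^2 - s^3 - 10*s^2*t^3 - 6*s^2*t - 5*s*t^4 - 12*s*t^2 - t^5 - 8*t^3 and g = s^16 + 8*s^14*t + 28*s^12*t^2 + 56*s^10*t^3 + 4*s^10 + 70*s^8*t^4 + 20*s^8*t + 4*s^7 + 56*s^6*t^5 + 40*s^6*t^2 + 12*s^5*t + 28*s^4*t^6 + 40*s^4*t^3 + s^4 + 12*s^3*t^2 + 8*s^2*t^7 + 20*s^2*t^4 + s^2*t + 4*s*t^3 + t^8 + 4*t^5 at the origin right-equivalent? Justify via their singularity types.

The Hessian of f at 0 has rank 0. Corank 2; j^3 = -(s + 2*t)^3 is a perfect cube, so E-series; the 5-jet and mu = 8 give E_8. The Hessian of g at 0 has rank 0. Corank 2; j^3 = s^2*t has shape L^2 M (L != M), so D-series; mu = 9 gives D_9. f is E_8 but g is D_9, hence not right-equivalent.

No.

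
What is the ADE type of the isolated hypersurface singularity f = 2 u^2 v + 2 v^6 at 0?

D_7

The Hessian of f at 0 has rank 0. Corank 2; j^3 = 2*u^2*v has shape L^2 M (L != M), so D-series; mu = 7 gives D_7.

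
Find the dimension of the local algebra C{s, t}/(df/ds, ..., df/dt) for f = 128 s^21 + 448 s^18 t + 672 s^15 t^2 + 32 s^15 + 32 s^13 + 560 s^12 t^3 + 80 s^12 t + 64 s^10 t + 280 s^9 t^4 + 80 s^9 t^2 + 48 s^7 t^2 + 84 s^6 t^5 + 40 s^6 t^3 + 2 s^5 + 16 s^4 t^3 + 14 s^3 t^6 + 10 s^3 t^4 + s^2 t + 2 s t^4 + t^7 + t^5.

The Hessian of f at 0 is [[0, 0], [0, 0]] with rank 0, so corank 2. A Groebner basis of the Jacobian ideal J(f) in C{s,t} is {s*t + t^4, s*t^2, s^2 - 5*s*t}; counting standard monomials gives mu = 6. Corank 2; j^3 = s^2*t has shape L^2 M (L != M), so D-series; mu = 6 gives D_6.

6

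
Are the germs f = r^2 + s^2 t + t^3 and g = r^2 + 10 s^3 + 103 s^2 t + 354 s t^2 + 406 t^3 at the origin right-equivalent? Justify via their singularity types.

Yes.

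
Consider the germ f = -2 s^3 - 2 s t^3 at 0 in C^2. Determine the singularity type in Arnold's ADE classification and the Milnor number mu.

Type E7, Milnor number mu = 7.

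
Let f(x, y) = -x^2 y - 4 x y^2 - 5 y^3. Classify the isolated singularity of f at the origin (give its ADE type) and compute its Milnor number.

Type D_{4}, Milnor number mu = 4.

The Hessian of f at 0 is [[0, 0], [0, 0]] with rank 0, so corank 2. A Groebner basis of the Jacobian ideal J(f) in C{x,y} is {y^3, x^2 - y^2, x*y + 2*y^2}; counting standard monomials gives mu = 4. Corank 2; j^3 = -y*(x^2 + 4*x*y + 5*y^2) splits into three distinct lines over C (the quadratic factor has nonzero discriminant), so D_4.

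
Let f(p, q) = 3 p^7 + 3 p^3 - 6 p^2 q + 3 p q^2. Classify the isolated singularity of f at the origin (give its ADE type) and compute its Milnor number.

The Hessian of f at 0 is [[0, 0], [0, 0]] with rank 0, so corank 2. A Groebner basis of the Jacobian ideal J(f) in C{p,q} is {-p*q/7 + q^6 + q^2/7, p*q^2 - q^3, p^2 - p*q}; counting standard monomials gives mu = 8. Corank 2; j^3 = 3*p*(p - q)^2 has shape L^2 M (L != M), so D-series; mu = 8 gives D_8.

Type D_{8}, Milnor number mu = 8.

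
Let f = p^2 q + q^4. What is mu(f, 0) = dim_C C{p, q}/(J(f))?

5

The Hessian of f at 0 is [[0, 0], [0, 0]] with rank 0, so corank 2. A Groebner basis of the Jacobian ideal J(f) in C{p,q} is {p^3, p^2/4 + q^3, p*q}; counting standard monomials gives mu = 5. Corank 2; j^3 = p^2*q has shape L^2 M (L != M), so D-series; mu = 5 gives D_5.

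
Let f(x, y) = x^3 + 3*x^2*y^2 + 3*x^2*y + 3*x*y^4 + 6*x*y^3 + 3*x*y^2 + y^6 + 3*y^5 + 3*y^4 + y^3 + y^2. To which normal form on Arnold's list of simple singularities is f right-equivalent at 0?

A_{2}

The Hessian of f at 0 has rank 1. Corank 1: A-series; mu = 2 gives A_2.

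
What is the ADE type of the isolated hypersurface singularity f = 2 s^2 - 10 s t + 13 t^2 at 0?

The Hessian of f at 0 is [[4, -10], [-10, 26]] with rank 2, so corank 0. A Groebner basis of the Jacobian ideal J(f) in C{s,t} is {s, t}; counting standard monomials gives mu = 1. Corank 0: nondegenerate Morse point, so A_1.

A_1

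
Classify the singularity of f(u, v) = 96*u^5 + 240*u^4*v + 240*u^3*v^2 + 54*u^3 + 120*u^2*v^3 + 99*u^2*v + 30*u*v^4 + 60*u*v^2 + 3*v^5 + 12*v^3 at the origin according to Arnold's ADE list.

The Hessian of f at 0 has rank 0. Corank 2; j^3 = 3*(2*u + v)*(3*u + 2*v)^2 has shape L^2 M (L != M), so D-series; mu = 6 gives D_6.

D_6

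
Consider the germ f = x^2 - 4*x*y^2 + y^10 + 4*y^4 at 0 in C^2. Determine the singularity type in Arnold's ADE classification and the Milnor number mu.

The Hessian of f at 0 is [[2, 0], [0, 0]] with rank 1, so corank 1. A Groebner basis of the Jacobian ideal J(f) in C{x,y} is {x^5, x^4*y, -x/2 + y^2}; counting standard monomials gives mu = 9. Corank 1: A-series; mu = 9 gives A_9.

Type A9, Milnor number mu = 9.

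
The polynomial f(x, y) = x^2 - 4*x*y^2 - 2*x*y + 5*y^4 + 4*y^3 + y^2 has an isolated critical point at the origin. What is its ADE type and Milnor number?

Type A_{3}, Milnor number mu = 3.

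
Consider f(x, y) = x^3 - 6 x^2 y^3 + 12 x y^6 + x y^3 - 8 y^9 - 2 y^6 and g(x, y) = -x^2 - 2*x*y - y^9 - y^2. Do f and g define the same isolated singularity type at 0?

No.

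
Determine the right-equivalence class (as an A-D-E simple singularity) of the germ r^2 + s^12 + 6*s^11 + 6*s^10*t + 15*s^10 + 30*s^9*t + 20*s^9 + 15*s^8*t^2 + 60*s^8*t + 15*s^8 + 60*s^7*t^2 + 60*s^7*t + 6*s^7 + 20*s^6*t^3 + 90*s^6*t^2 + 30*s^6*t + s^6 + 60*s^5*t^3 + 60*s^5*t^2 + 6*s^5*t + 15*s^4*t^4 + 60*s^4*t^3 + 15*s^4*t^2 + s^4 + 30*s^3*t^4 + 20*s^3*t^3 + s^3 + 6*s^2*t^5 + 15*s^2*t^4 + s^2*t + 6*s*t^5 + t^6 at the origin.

The Hessian of f at 0 has rank 1. Corank 2; j^3 = s^2*(s + t) has shape L^2 M (L != M), so D-series; mu = 7 gives D_7.

D7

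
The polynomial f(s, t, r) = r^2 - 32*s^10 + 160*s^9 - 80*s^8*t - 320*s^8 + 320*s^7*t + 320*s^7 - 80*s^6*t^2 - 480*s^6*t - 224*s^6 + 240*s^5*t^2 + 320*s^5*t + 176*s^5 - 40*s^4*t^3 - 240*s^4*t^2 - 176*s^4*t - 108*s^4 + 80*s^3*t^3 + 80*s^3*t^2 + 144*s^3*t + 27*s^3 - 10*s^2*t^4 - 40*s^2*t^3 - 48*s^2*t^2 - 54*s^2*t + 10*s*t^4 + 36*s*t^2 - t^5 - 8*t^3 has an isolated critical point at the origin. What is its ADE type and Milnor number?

The Hessian of f at 0 is [[0, 0, 0], [0, 0, 0], [0, 0, 2]] with rank 1, so corank 2. A Groebner basis of the Jacobian ideal J(f) in C{s,t,r} is {729*s^2/512 + s*t^3 - 27*s*t^2/16 - 243*s*t/128 + 9*t^3/8 + 81*t^2/128, 729*s^2/320 - 27*s*t^2/10 - 243*s*t/80 + t^4 + 9*t^3/5 + 81*t^2/80, s^3 - 9*s^2/40 - 16*s*t^2/15 + 3*s*t/10 + 56*t^3/135 - t^2/10, s^2*t - 9*s^2/80 - 6*s*t^2/5 + 3*s*t/20 + 16*t^3/45 - t^2/20, r}; counting standard monomials gives mu = 8. Corank 2; j^3 = (3*s - 2*t)^3 is a perfect cube, so E-series; the 5-jet and mu = 8 give E_8.

Type E_{8}, Milnor number mu = 8.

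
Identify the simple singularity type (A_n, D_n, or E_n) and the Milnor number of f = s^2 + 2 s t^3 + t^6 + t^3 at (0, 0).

Type A2, Milnor number mu = 2.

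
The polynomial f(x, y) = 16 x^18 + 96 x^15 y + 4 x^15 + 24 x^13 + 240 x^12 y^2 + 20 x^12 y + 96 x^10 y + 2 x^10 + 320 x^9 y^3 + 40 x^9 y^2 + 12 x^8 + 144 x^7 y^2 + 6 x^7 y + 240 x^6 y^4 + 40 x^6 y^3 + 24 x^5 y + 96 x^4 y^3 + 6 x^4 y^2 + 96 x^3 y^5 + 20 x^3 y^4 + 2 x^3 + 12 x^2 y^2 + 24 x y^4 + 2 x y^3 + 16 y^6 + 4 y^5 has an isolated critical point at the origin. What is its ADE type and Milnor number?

The Hessian of f at 0 is [[0, 0], [0, 0]] with rank 0, so corank 2. A Groebner basis of the Jacobian ideal J(f) in C{x,y} is {-x^2/4 + y^4 - y^3/12, x^3, x^2*y + x^2/12 + y^3/36, x^2/2 + x*y^2 + y^3/6}; counting standard monomials gives mu = 7. Corank 2; j^3 = 2*x^3 is a perfect cube, so E-series; the 4-jet and mu = 7 give E_7.

Type E_7, Milnor number mu = 7.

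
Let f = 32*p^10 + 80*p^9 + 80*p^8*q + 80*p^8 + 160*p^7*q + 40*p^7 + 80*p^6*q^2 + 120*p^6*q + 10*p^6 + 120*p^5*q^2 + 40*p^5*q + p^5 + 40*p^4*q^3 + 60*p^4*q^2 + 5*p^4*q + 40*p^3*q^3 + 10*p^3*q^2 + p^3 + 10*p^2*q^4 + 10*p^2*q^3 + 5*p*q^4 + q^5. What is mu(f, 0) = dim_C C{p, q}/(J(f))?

8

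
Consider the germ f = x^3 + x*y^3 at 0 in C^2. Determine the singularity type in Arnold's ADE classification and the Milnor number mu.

The Hessian of f at 0 has rank 0. Corank 2; j^3 = x^3 is a perfect cube, so E-series; the 4-jet and mu = 7 give E_7.

Type E_{7}, Milnor number mu = 7.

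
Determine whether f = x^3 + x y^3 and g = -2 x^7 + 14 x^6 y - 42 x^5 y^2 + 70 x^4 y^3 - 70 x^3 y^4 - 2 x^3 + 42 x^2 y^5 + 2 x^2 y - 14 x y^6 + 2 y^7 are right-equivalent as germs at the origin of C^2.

No.

The Hessian of f at 0 has rank 0. Corank 2; j^3 = x^3 is a perfect cube, so E-series; the 4-jet and mu = 7 give E_7. The Hessian of g at 0 has rank 0. Corank 2; j^3 = -2*x^2*(x - y) has shape L^2 M (L != M), so D-series; mu = 8 gives D_8. f is E_7 but g is D_8, hence not right-equivalent.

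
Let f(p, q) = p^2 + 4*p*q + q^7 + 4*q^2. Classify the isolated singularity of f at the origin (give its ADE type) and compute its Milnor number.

The Hessian of f at 0 has rank 1. Corank 1: A-series; mu = 6 gives A_6.

Type A_6, Milnor number mu = 6.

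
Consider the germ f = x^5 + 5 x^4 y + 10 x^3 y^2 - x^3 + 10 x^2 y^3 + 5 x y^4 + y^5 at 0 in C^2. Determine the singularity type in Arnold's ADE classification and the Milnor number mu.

The Hessian of f at 0 has rank 0. Corank 2; j^3 = -x^3 is a perfect cube, so E-series; the 5-jet and mu = 8 give E_8.

Type E8, Milnor number mu = 8.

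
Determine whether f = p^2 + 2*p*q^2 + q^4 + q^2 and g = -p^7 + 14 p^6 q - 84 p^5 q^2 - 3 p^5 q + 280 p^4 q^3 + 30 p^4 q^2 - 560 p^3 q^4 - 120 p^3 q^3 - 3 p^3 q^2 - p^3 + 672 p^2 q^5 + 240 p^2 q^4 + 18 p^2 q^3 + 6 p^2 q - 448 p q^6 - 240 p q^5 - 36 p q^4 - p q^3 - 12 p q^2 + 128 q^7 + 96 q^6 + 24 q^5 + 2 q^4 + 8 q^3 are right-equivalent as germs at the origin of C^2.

The Hessian of f at 0 has rank 2. Corank 0: nondegenerate Morse point, so A_1. The Hessian of g at 0 has rank 0. Corank 2; j^3 = -(p - 2*q)^3 is a perfect cube, so E-series; the 4-jet and mu = 7 give E_7. f is A_1 but g is E_7, hence not right-equivalent.

No.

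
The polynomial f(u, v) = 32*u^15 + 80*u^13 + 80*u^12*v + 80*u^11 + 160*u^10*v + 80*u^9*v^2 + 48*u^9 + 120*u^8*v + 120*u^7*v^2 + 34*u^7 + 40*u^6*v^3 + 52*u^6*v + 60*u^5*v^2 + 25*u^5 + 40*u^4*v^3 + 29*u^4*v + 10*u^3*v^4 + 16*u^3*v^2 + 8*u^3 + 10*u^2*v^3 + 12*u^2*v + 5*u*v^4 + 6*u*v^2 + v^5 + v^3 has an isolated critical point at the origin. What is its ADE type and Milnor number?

Type E8, Milnor number mu = 8.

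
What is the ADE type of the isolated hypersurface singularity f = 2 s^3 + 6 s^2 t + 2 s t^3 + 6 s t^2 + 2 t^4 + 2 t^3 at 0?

The Hessian of f at 0 is [[0, 0], [0, 0]] with rank 0, so corank 2. A Groebner basis of the Jacobian ideal J(f) in C{s,t} is {s^3 + 3*s^2*t + 6*s^2 + 12*s*t + 6*t^2, -3*s^2 + s*t^2 - 6*s*t - 3*t^2, 3*s^2 + 6*s*t + t^3 + 3*t^2}; counting standard monomials gives mu = 7. Corank 2; j^3 = 2*(s + t)^3 is a perfect cube, so E-series; the 4-jet and mu = 7 give E_7.

E_{7}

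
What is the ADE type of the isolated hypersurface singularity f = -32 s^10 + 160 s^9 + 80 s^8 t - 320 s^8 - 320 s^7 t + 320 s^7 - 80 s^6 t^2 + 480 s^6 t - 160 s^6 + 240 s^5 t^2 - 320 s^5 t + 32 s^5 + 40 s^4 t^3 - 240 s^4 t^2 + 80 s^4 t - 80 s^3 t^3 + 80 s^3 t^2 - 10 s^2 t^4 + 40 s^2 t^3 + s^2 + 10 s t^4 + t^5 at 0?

A_{4}

The Hessian of f at 0 has rank 1. Corank 1: A-series; mu = 4 gives A_4.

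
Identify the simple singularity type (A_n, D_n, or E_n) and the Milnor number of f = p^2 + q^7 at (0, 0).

Type A6, Milnor number mu = 6.

The Hessian of f at 0 is [[2, 0], [0, 0]] with rank 1, so corank 1. A Groebner basis of the Jacobian ideal J(f) in C{p,q} is {q^6, p}; counting standard monomials gives mu = 6. Corank 1: A-series; mu = 6 gives A_6.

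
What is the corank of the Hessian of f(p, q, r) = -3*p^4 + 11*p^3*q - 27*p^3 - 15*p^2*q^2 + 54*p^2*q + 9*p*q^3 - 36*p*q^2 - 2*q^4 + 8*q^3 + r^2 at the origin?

2

The Hessian at 0 is [[0, 0, 0], [0, 0, 0], [0, 0, 2]] of rank 1; hence corank 2.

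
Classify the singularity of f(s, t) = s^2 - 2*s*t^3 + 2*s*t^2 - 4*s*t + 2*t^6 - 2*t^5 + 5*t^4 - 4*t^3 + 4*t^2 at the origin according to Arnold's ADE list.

A_5

The Hessian of f at 0 has rank 1. Corank 1: A-series; mu = 5 gives A_5.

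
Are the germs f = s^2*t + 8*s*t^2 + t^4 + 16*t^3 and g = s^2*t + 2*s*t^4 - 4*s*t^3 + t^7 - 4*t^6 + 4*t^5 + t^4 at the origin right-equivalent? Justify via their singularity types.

Yes.

The Hessian of f at 0 has rank 0. Corank 2; j^3 = t*(s + 4*t)^2 has shape L^2 M (L != M), so D-series; mu = 5 gives D_5. The Hessian of g at 0 has rank 0. Corank 2; j^3 = s^2*t has shape L^2 M (L != M), so D-series; mu = 5 gives D_5. Both have type D_5, hence right-equivalent.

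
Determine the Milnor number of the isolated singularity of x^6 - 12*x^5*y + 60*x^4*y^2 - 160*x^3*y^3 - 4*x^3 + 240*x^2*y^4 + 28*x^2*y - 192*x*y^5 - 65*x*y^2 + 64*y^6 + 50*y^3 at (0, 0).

The Hessian of f at 0 has rank 0. Corank 2; j^3 = -(x - 2*y)*(2*x - 5*y)^2 has shape L^2 M (L != M), so D-series; mu = 7 gives D_7.

7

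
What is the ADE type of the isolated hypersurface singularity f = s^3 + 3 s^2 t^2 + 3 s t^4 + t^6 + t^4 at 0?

The Hessian of f at 0 has rank 0. Corank 2; j^3 = s^3 is a perfect cube, so E-series; the 4-jet and mu = 6 give E_6.

E_6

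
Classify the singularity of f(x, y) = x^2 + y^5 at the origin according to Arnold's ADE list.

The Hessian of f at 0 has rank 1. Corank 1: A-series; mu = 4 gives A_4.

A_{4}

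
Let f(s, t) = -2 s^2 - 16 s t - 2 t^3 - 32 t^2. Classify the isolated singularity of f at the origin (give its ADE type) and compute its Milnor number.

The Hessian of f at 0 is [[-4, -16], [-16, -64]] with rank 1, so corank 1. A Groebner basis of the Jacobian ideal J(f) in C{s,t} is {t^2, s + 4*t}; counting standard monomials gives mu = 2. Corank 1: A-series; mu = 2 gives A_2.

Type A_{2}, Milnor number mu = 2.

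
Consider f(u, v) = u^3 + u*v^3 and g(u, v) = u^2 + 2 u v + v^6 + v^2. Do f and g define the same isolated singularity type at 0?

No.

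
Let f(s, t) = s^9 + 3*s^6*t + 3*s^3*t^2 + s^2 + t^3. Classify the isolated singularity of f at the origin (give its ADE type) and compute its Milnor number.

Type A2, Milnor number mu = 2.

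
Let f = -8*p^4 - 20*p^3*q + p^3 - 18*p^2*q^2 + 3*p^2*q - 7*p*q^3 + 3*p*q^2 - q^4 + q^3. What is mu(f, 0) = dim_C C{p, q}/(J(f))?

7

The Hessian of f at 0 has rank 0. Corank 2; j^3 = (p + q)^3 is a perfect cube, so E-series; the 4-jet and mu = 7 give E_7.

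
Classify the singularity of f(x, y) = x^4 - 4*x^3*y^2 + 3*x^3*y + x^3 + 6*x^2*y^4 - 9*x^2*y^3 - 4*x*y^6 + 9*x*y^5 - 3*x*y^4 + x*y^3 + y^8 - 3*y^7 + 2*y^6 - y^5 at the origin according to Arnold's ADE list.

The Hessian of f at 0 has rank 0. Corank 2; j^3 = x^3 is a perfect cube, so E-series; the 4-jet and mu = 7 give E_7.

E_{7}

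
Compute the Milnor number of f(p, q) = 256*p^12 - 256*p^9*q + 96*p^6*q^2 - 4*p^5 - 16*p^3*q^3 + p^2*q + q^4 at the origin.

5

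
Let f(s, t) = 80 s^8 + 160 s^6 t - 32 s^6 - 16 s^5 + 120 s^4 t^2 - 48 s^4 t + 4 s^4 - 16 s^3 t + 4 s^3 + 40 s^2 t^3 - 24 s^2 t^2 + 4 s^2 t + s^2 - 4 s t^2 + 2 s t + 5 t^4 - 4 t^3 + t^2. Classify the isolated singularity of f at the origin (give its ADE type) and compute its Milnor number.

Type A3, Milnor number mu = 3.

The Hessian of f at 0 has rank 1. Corank 1: A-series; mu = 3 gives A_3.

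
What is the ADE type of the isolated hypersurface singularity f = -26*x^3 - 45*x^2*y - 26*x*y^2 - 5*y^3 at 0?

D4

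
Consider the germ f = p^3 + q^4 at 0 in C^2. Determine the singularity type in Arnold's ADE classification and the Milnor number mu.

Type E_6, Milnor number mu = 6.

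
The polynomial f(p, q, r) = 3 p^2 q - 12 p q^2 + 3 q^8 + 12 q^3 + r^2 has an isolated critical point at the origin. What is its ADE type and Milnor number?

Type D_{9}, Milnor number mu = 9.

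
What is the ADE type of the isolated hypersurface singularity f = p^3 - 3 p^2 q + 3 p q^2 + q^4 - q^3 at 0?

E6

The Hessian of f at 0 has rank 0. Corank 2; j^3 = (p - q)^3 is a perfect cube, so E-series; the 4-jet and mu = 6 give E_6.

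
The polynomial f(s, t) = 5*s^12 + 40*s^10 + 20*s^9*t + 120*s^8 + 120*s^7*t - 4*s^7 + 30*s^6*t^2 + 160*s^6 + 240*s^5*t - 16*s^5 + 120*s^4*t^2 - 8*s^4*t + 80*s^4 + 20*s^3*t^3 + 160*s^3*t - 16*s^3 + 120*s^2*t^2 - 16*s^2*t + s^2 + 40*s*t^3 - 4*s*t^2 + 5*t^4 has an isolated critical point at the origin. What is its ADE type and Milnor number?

Type A_3, Milnor number mu = 3.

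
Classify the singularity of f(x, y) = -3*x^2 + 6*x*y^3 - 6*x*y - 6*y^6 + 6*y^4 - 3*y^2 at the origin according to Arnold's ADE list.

A_5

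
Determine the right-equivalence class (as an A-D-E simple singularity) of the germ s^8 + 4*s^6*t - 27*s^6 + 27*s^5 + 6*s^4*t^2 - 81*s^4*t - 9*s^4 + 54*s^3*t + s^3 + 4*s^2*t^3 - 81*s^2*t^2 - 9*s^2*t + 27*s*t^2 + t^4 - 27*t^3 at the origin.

E_{6}

The Hessian of f at 0 is [[0, 0], [0, 0]] with rank 0, so corank 2. A Groebner basis of the Jacobian ideal J(f) in C{s,t} is {s^3 - s^2/2 + 3*s*t - 9*t^2/2, s^2*t - s^2/9 + 2*s*t/3 - t^2, -s^2/54 + s*t^2 + s*t/9 - t^2/6, t^3}; counting standard monomials gives mu = 6. Corank 2; j^3 = (s - 3*t)^3 is a perfect cube, so E-series; the 4-jet and mu = 6 give E_6.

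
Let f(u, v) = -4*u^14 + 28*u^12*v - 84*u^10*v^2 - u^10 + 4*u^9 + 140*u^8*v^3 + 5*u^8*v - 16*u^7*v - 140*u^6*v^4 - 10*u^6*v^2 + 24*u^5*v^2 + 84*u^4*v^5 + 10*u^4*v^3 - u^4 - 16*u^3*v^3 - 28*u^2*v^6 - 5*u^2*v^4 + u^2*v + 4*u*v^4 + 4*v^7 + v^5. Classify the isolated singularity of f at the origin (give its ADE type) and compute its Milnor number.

Type D_{6}, Milnor number mu = 6.

The Hessian of f at 0 is [[0, 0], [0, 0]] with rank 0, so corank 2. A Groebner basis of the Jacobian ideal J(f) in C{u,v} is {u*v/2 + v^4, u*v^2, u^2 - 5*u*v/2}; counting standard monomials gives mu = 6. Corank 2; j^3 = u^2*v has shape L^2 M (L != M), so D-series; mu = 6 gives D_6.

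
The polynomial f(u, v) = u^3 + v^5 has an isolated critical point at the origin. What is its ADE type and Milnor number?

Type E_{8}, Milnor number mu = 8.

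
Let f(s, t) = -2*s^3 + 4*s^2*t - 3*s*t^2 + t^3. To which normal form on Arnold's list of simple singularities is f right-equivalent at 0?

The Hessian of f at 0 has rank 0. Corank 2; j^3 = -(s - t)*(2*s^2 - 2*s*t + t^2) splits into three distinct lines over C (the quadratic factor has nonzero discriminant), so D_4.

D_{4}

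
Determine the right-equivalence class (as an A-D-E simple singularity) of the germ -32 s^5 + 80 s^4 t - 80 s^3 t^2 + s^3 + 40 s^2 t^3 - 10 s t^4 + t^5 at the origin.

E_8

The Hessian of f at 0 is [[0, 0], [0, 0]] with rank 0, so corank 2. A Groebner basis of the Jacobian ideal J(f) in C{s,t} is {t^5, s*t^3 - t^4/8, s^2}; counting standard monomials gives mu = 8. Corank 2; j^3 = s^3 is a perfect cube, so E-series; the 5-jet and mu = 8 give E_8.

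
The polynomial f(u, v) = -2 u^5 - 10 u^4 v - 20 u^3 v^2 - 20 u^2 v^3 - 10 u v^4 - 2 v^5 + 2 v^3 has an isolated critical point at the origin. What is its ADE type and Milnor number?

Type E8, Milnor number mu = 8.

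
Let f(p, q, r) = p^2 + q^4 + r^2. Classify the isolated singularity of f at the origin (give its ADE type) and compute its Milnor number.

The Hessian of f at 0 has rank 2. Corank 1: A-series; mu = 3 gives A_3.

Type A_3, Milnor number mu = 3.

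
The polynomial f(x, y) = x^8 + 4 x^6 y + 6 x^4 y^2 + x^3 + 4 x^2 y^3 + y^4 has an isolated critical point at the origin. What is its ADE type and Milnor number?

Type E_6, Milnor number mu = 6.

The Hessian of f at 0 has rank 0. Corank 2; j^3 = x^3 is a perfect cube, so E-series; the 4-jet and mu = 6 give E_6.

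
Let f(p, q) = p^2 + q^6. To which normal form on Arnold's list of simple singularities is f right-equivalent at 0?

A_5

The Hessian of f at 0 is [[2, 0], [0, 0]] with rank 1, so corank 1. A Groebner basis of the Jacobian ideal J(f) in C{p,q} is {q^5, p}; counting standard monomials gives mu = 5. Corank 1: A-series; mu = 5 gives A_5.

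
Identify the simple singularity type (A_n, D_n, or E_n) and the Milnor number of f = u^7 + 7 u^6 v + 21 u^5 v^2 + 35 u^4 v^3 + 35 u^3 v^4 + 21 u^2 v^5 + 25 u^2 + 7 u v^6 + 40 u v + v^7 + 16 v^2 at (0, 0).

Type A_6, Milnor number mu = 6.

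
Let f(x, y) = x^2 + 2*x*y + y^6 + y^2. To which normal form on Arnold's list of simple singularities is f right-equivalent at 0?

The Hessian of f at 0 is [[2, 2], [2, 2]] with rank 1, so corank 1. A Groebner basis of the Jacobian ideal J(f) in C{x,y} is {y^5, x + y}; counting standard monomials gives mu = 5. Corank 1: A-series; mu = 5 gives A_5.

A_{5}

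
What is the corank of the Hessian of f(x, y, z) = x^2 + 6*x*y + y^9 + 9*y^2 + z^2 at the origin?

The Hessian at 0 is [[2, 6, 0], [6, 18, 0], [0, 0, 2]] of rank 2; hence corank 1.

1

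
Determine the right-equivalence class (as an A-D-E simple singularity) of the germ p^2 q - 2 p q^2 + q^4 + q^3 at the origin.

D_5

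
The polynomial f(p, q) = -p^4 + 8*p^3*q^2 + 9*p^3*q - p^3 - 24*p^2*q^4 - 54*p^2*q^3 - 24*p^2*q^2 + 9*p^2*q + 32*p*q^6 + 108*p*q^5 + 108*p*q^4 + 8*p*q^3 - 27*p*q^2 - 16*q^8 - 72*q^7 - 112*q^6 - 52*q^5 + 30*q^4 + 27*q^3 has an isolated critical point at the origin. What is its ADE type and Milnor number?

Type E_{7}, Milnor number mu = 7.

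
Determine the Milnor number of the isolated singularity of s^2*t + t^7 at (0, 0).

8

The Hessian of f at 0 has rank 0. Corank 2; j^3 = s^2*t has shape L^2 M (L != M), so D-series; mu = 8 gives D_8.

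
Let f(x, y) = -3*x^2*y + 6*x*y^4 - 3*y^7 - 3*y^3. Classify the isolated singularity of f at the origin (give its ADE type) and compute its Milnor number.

Type D_4, Milnor number mu = 4.

The Hessian of f at 0 is [[0, 0], [0, 0]] with rank 0, so corank 2. A Groebner basis of the Jacobian ideal J(f) in C{x,y} is {y^3, x^2 + 3*y^2, x*y}; counting standard monomials gives mu = 4. Corank 2; j^3 = -3*y*(x^2 + y^2) splits into three distinct lines over C (the quadratic factor has nonzero discriminant), so D_4.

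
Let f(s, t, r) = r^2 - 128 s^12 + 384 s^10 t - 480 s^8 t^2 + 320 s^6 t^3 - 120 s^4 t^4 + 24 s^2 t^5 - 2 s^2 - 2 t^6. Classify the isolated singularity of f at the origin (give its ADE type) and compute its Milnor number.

Type A_5, Milnor number mu = 5.

The Hessian of f at 0 has rank 2. Corank 1: A-series; mu = 5 gives A_5.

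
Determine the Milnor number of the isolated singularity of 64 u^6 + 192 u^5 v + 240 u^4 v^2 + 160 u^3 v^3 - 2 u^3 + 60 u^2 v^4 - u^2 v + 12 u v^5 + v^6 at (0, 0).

The Hessian of f at 0 has rank 0. Corank 2; j^3 = -u^2*(2*u + v) has shape L^2 M (L != M), so D-series; mu = 7 gives D_7.

7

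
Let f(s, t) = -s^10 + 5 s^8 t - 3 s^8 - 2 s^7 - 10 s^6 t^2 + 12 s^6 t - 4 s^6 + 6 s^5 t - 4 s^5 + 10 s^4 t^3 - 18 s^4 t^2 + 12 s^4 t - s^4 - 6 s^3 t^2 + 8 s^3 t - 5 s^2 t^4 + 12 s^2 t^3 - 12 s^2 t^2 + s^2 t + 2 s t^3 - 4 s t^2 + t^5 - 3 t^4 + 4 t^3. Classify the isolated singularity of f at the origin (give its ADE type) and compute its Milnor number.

The Hessian of f at 0 is [[0, 0], [0, 0]] with rank 0, so corank 2. A Groebner basis of the Jacobian ideal J(f) in C{s,t} is {s*t^2 + 2*s*t/9 - 4*t^2/9, s*t/9 + t^3 - 2*t^2/9, s^2 - 40*s*t/9 + 44*t^2/9}; counting standard monomials gives mu = 5. Corank 2; j^3 = t*(s - 2*t)^2 has shape L^2 M (L != M), so D-series; mu = 5 gives D_5.

Type D5, Milnor number mu = 5.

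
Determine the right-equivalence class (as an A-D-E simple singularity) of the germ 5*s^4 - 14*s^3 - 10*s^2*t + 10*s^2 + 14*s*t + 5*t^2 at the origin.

A1

The Hessian of f at 0 has rank 2. Corank 0: nondegenerate Morse point, so A_1.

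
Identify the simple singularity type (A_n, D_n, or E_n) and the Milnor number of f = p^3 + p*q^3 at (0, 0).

The Hessian of f at 0 has rank 0. Corank 2; j^3 = p^3 is a perfect cube, so E-series; the 4-jet and mu = 7 give E_7.

Type E7, Milnor number mu = 7.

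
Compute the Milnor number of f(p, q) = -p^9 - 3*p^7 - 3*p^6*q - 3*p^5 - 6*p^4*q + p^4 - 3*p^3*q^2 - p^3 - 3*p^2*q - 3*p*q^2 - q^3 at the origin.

6

The Hessian of f at 0 has rank 0. Corank 2; j^3 = -(p + q)^3 is a perfect cube, so E-series; the 4-jet and mu = 6 give E_6.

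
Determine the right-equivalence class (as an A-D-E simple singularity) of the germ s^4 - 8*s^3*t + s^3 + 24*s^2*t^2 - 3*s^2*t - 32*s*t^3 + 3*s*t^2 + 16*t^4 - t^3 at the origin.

E_{6}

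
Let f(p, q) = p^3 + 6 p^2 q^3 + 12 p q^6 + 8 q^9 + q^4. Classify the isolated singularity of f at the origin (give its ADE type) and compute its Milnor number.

Type E6, Milnor number mu = 6.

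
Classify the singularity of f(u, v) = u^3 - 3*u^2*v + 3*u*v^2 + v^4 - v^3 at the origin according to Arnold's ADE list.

The Hessian of f at 0 has rank 0. Corank 2; j^3 = (u - v)^3 is a perfect cube, so E-series; the 4-jet and mu = 6 give E_6.

E6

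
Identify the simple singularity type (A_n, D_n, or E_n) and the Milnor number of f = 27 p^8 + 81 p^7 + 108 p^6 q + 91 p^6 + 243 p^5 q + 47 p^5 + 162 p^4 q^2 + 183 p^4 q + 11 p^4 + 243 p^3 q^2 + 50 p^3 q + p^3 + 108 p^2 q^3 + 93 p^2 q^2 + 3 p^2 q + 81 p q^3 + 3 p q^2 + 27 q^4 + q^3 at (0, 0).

Type E_7, Milnor number mu = 7.

The Hessian of f at 0 has rank 0. Corank 2; j^3 = (p + q)^3 is a perfect cube, so E-series; the 4-jet and mu = 7 give E_7.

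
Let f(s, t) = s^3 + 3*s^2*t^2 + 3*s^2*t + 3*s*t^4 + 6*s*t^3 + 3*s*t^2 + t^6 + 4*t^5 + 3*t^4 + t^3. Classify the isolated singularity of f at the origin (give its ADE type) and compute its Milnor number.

The Hessian of f at 0 has rank 0. Corank 2; j^3 = (s + t)^3 is a perfect cube, so E-series; the 5-jet and mu = 8 give E_8.

Type E_8, Milnor number mu = 8.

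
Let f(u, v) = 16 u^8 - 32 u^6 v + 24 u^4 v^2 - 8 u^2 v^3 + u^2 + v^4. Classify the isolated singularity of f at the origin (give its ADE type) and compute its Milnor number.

Type A3, Milnor number mu = 3.

The Hessian of f at 0 is [[2, 0], [0, 0]] with rank 1, so corank 1. A Groebner basis of the Jacobian ideal J(f) in C{u,v} is {v^3, u}; counting standard monomials gives mu = 3. Corank 1: A-series; mu = 3 gives A_3.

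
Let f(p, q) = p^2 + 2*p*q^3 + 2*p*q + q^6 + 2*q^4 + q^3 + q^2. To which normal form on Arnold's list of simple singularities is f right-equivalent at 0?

The Hessian of f at 0 has rank 1. Corank 1: A-series; mu = 2 gives A_2.

A_2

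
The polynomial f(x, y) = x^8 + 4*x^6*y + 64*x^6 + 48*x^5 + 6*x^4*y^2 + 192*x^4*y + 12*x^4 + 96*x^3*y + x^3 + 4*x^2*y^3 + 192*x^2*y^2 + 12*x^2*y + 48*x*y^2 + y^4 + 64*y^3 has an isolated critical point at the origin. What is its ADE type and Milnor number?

Type E6, Milnor number mu = 6.

The Hessian of f at 0 has rank 0. Corank 2; j^3 = (x + 4*y)^3 is a perfect cube, so E-series; the 4-jet and mu = 6 give E_6.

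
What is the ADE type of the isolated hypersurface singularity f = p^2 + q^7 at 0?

The Hessian of f at 0 is [[2, 0], [0, 0]] with rank 1, so corank 1. A Groebner basis of the Jacobian ideal J(f) in C{p,q} is {q^6, p}; counting standard monomials gives mu = 6. Corank 1: A-series; mu = 6 gives A_6.

A_{6}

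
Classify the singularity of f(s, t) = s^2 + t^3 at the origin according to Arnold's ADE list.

The Hessian of f at 0 is [[2, 0], [0, 0]] with rank 1, so corank 1. A Groebner basis of the Jacobian ideal J(f) in C{s,t} is {t^2, s}; counting standard monomials gives mu = 2. Corank 1: A-series; mu = 2 gives A_2.

A2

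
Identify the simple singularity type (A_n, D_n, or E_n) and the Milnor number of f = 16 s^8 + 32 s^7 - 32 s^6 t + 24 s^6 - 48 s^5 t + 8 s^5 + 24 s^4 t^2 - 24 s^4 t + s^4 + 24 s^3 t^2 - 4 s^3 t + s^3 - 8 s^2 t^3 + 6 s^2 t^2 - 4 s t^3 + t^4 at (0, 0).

Type E_{6}, Milnor number mu = 6.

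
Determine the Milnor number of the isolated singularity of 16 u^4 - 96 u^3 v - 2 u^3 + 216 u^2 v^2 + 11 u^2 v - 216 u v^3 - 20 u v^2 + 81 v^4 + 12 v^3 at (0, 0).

The Hessian of f at 0 is [[0, 0], [0, 0]] with rank 0, so corank 2. A Groebner basis of the Jacobian ideal J(f) in C{u,v} is {u*v^2 + u*v/4 - v^2/2, u*v/8 + v^3 - v^2/4, u^2 - 7*u*v/2 + 3*v^2}; counting standard monomials gives mu = 5. Corank 2; j^3 = -(u - 2*v)^2*(2*u - 3*v) has shape L^2 M (L != M), so D-series; mu = 5 gives D_5.

5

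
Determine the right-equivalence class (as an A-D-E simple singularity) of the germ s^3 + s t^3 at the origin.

E7

The Hessian of f at 0 is [[0, 0], [0, 0]] with rank 0, so corank 2. A Groebner basis of the Jacobian ideal J(f) in C{s,t} is {s^3, s*t^2, 3*s^2 + t^3}; counting standard monomials gives mu = 7. Corank 2; j^3 = s^3 is a perfect cube, so E-series; the 4-jet and mu = 7 give E_7.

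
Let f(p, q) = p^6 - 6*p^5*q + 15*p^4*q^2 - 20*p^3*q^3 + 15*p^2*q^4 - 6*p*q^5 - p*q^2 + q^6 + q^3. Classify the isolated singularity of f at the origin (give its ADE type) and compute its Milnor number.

Type D7, Milnor number mu = 7.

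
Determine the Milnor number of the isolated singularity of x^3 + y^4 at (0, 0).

6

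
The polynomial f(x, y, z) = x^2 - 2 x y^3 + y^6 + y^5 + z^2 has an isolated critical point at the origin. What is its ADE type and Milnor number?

The Hessian of f at 0 is [[2, 0, 0], [0, 0, 0], [0, 0, 2]] with rank 2, so corank 1. A Groebner basis of the Jacobian ideal J(f) in C{x,y,z} is {-x + y^3, x^2, x*y, z}; counting standard monomials gives mu = 4. Corank 1: A-series; mu = 4 gives A_4.

Type A_4, Milnor number mu = 4.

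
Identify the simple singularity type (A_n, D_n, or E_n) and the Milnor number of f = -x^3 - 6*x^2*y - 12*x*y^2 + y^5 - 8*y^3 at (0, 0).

Type E_{8}, Milnor number mu = 8.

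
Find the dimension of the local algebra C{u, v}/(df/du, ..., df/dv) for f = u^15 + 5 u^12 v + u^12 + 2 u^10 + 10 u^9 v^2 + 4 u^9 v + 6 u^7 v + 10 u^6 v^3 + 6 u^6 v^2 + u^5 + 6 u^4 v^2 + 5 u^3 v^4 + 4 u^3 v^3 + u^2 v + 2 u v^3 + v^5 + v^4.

5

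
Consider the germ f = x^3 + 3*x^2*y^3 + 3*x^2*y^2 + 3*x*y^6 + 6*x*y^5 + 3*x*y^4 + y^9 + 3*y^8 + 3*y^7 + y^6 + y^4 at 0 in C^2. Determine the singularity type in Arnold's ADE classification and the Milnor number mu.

Type E_{6}, Milnor number mu = 6.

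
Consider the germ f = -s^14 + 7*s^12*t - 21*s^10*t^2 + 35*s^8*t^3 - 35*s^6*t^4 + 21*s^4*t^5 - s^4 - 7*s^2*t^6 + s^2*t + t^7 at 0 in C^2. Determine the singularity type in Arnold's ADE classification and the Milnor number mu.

Type D8, Milnor number mu = 8.

The Hessian of f at 0 has rank 0. Corank 2; j^3 = s^2*t has shape L^2 M (L != M), so D-series; mu = 8 gives D_8.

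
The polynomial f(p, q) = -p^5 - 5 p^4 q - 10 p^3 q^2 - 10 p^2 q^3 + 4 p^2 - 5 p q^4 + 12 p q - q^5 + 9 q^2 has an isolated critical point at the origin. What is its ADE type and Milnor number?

The Hessian of f at 0 is [[8, 12], [12, 18]] with rank 1, so corank 1. A Groebner basis of the Jacobian ideal J(f) in C{p,q} is {q^4, p + 3*q/2}; counting standard monomials gives mu = 4. Corank 1: A-series; mu = 4 gives A_4.

Type A_4, Milnor number mu = 4.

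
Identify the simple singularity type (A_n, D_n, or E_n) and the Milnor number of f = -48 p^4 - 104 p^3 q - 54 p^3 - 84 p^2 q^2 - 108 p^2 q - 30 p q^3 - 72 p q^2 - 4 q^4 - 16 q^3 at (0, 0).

The Hessian of f at 0 has rank 0. Corank 2; j^3 = -2*(3*p + 2*q)^3 is a perfect cube, so E-series; the 4-jet and mu = 7 give E_7.

Type E_{7}, Milnor number mu = 7.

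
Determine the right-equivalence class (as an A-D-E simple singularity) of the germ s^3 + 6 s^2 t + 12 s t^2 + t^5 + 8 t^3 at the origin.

E_{8}

The Hessian of f at 0 is [[0, 0], [0, 0]] with rank 0, so corank 2. A Groebner basis of the Jacobian ideal J(f) in C{s,t} is {t^4, s^2 + 4*s*t + 4*t^2}; counting standard monomials gives mu = 8. Corank 2; j^3 = (s + 2*t)^3 is a perfect cube, so E-series; the 5-jet and mu = 8 give E_8.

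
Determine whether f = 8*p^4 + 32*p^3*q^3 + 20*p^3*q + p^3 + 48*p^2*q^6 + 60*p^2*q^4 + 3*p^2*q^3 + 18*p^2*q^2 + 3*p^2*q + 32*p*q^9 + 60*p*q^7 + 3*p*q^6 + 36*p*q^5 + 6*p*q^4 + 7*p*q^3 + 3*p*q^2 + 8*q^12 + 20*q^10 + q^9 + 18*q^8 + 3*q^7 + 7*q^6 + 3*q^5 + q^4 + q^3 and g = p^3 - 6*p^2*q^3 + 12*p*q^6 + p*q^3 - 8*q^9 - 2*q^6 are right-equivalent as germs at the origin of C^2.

Yes.

The Hessian of f at 0 is [[0, 0], [0, 0]] with rank 0, so corank 2. A Groebner basis of the Jacobian ideal J(f) in C{p,q} is {3*p^2/4 + 3*p*q/2 + q^4 - q^3/4 + 3*q^2/4, p^3 + 9*p^2/4 + 9*p*q/2 + q^3/4 + 9*q^2/4, p^2*q - 7*p^2/4 - 7*p*q/2 - 5*q^3/12 - 7*q^2/4, p^2 + p*q^2 + 2*p*q + 2*q^3/3 + q^2}; counting standard monomials gives mu = 7. Corank 2; j^3 = (p + q)^3 is a perfect cube, so E-series; the 4-jet and mu = 7 give E_7. The Hessian of g at 0 is [[0, 0], [0, 0]] with rank 0, so corank 2. A Groebner basis of the Jacobian ideal J(g) in C{p,q} is {p^3, p*q^2, 3*p^2 + q^3}; counting standard monomials gives mu = 7. Corank 2; j^3 = p^3 is a perfect cube, so E-series; the 4-jet and mu = 7 give E_7. Both have type E_7, hence right-equivalent.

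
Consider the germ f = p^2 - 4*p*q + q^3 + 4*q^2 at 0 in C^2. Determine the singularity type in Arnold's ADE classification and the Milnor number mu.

Type A_2, Milnor number mu = 2.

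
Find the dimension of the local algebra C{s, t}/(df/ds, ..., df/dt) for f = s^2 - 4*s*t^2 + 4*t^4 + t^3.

The Hessian of f at 0 is [[2, 0], [0, 0]] with rank 1, so corank 1. A Groebner basis of the Jacobian ideal J(f) in C{s,t} is {t^2, s}; counting standard monomials gives mu = 2. Corank 1: A-series; mu = 2 gives A_2.

2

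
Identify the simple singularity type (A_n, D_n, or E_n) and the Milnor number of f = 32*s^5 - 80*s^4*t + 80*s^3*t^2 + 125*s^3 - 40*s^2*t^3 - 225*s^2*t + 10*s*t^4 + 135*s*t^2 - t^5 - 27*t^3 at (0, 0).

Type E_8, Milnor number mu = 8.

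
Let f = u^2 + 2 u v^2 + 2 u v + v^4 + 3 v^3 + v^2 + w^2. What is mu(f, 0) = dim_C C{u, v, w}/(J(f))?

The Hessian of f at 0 is [[2, 2, 0], [2, 2, 0], [0, 0, 2]] with rank 2, so corank 1. A Groebner basis of the Jacobian ideal J(f) in C{u,v,w} is {v^2, u + v, w}; counting standard monomials gives mu = 2. Corank 1: A-series; mu = 2 gives A_2.

2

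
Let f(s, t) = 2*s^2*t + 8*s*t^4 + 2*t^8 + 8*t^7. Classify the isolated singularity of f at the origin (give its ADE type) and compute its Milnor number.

Type D_9, Milnor number mu = 9.

The Hessian of f at 0 has rank 0. Corank 2; j^3 = 2*s^2*t has shape L^2 M (L != M), so D-series; mu = 9 gives D_9.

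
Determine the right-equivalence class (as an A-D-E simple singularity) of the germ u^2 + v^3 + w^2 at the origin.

A_{2}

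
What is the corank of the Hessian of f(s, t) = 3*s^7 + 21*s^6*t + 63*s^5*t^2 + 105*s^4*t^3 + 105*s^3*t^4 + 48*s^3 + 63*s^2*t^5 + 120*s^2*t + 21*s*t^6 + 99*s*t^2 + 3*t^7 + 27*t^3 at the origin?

The Hessian at 0 is [[0, 0], [0, 0]] of rank 0; hence corank 2.

2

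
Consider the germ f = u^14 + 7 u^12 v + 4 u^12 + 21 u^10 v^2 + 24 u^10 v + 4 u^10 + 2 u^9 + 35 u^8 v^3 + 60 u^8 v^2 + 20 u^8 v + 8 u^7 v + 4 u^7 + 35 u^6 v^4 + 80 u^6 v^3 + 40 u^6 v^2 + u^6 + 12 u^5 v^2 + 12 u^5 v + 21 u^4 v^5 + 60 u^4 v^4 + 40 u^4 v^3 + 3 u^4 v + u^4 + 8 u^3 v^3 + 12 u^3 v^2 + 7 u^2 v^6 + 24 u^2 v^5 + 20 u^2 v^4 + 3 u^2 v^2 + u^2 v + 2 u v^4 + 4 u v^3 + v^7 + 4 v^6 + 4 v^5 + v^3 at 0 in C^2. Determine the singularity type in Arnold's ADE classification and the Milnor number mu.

Type D_4, Milnor number mu = 4.

The Hessian of f at 0 is [[0, 0], [0, 0]] with rank 0, so corank 2. A Groebner basis of the Jacobian ideal J(f) in C{u,v} is {v^3, u^2 + 3*v^2, u*v}; counting standard monomials gives mu = 4. Corank 2; j^3 = v*(u^2 + v^2) splits into three distinct lines over C (the quadratic factor has nonzero discriminant), so D_4.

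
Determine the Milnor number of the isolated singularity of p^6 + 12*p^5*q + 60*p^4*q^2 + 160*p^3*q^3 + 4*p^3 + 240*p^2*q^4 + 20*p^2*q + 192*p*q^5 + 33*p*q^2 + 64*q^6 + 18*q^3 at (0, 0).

7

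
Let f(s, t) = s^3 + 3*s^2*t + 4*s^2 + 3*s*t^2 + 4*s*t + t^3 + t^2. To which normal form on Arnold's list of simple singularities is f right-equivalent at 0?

A_2

The Hessian of f at 0 has rank 1. Corank 1: A-series; mu = 2 gives A_2.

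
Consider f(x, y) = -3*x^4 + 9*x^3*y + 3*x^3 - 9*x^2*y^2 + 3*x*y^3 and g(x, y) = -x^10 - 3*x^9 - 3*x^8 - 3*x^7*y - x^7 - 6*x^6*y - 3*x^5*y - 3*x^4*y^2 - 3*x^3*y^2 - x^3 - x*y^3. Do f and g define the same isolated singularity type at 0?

Yes.

The Hessian of f at 0 has rank 0. Corank 2; j^3 = 3*x^3 is a perfect cube, so E-series; the 4-jet and mu = 7 give E_7. The Hessian of g at 0 has rank 0. Corank 2; j^3 = -x^3 is a perfect cube, so E-series; the 4-jet and mu = 7 give E_7. Both have type E_7, hence right-equivalent.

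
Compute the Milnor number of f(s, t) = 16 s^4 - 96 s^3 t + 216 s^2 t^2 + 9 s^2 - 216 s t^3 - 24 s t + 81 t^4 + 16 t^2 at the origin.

3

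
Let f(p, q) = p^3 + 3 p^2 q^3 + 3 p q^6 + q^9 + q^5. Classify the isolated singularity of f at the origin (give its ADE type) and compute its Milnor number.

The Hessian of f at 0 is [[0, 0], [0, 0]] with rank 0, so corank 2. A Groebner basis of the Jacobian ideal J(f) in C{p,q} is {p^2/2 + p*q^3, q^4, p^3, p^2*q}; counting standard monomials gives mu = 8. Corank 2; j^3 = p^3 is a perfect cube, so E-series; the 5-jet and mu = 8 give E_8.

Type E_{8}, Milnor number mu = 8.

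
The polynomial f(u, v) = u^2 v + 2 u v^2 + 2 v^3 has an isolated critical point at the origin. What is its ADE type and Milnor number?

Type D_{4}, Milnor number mu = 4.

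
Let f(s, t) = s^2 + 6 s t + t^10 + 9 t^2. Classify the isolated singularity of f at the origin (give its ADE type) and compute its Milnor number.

The Hessian of f at 0 is [[2, 6], [6, 18]] with rank 1, so corank 1. A Groebner basis of the Jacobian ideal J(f) in C{s,t} is {t^9, s + 3*t}; counting standard monomials gives mu = 9. Corank 1: A-series; mu = 9 gives A_9.

Type A9, Milnor number mu = 9.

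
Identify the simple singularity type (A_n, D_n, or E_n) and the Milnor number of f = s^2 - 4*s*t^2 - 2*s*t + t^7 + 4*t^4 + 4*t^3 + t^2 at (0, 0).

Type A_{6}, Milnor number mu = 6.

The Hessian of f at 0 is [[2, -2], [-2, 2]] with rank 1, so corank 1. A Groebner basis of the Jacobian ideal J(f) in C{s,t} is {s^3 - 3*s^2*t + 3*s^2/2 - 2*s*t + s/4 - t/4, -s/2 + t^2 + t/2}; counting standard monomials gives mu = 6. Corank 1: A-series; mu = 6 gives A_6.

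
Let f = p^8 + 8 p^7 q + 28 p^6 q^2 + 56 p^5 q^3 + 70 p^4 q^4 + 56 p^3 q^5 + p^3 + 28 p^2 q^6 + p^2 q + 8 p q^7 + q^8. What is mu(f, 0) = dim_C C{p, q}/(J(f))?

9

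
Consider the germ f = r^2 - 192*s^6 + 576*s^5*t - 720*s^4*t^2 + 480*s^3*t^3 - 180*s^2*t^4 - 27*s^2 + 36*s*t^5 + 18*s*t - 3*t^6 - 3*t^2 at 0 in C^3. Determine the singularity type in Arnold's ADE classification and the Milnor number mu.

The Hessian of f at 0 has rank 2. Corank 1: A-series; mu = 5 gives A_5.

Type A5, Milnor number mu = 5.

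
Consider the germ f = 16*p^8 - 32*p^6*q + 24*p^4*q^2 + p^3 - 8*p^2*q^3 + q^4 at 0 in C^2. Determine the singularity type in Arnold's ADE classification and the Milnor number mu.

The Hessian of f at 0 has rank 0. Corank 2; j^3 = p^3 is a perfect cube, so E-series; the 4-jet and mu = 6 give E_6.

Type E_{6}, Milnor number mu = 6.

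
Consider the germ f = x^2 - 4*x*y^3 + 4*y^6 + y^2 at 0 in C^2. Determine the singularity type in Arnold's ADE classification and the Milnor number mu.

Type A_{1}, Milnor number mu = 1.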